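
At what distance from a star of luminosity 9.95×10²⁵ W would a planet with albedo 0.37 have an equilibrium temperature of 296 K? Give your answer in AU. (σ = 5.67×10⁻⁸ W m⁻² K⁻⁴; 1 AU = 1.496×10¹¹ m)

From T_eq⁴ = L(1−A)/(16πσd²): d = √[L(1−A)/(16πσT_eq⁴)].
d = √[9.95×10²⁵ × 0.63 / (16π × 5.67×10⁻⁸ × (296)⁴)] = 5.35×10¹⁰ m = 0.358 AU.

d ≈ 0.358 AU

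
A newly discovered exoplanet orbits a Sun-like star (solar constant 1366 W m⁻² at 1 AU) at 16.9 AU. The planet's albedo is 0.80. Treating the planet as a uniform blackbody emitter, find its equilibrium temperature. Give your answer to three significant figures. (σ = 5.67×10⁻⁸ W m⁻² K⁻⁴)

Flux at 16.9 AU: S = 1366/16.9² = 4.78 W m⁻².
Energy balance: absorbed = emitted ⇒ πR²·S(1−A) = 4πR²·σT_eq⁴, so T_eq⁴ = S(1−A)/(4σ).
T_eq = [4.78 × 0.20 / (4 × 5.67×10⁻⁸)]^(1/4) = (4.22×10⁶)^(1/4) = 45.3 K.

T_eq ≈ 45.3 K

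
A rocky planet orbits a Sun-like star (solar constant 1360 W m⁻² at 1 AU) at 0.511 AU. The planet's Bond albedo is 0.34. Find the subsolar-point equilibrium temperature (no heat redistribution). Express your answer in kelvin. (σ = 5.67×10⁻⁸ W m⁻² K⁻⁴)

T_ss ≈ 496 K

Flux at 0.511 AU: S = 1360/0.511² = 5210 W m⁻².
At the subsolar point the surface absorbs S(1−A) and emits σT⁴ per unit area — no factor of 4, since only the local patch is in balance.
T = [5210 × 0.66 / 5.67×10⁻⁸]^(1/4) = (6.06×10¹⁰)^(1/4) = 496 K.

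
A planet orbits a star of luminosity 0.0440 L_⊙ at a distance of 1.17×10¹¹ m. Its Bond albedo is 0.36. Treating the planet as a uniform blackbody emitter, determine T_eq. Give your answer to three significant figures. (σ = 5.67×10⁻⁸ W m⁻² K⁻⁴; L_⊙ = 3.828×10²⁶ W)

L = 0.0440 × 3.828×10²⁶ = 1.68×10²⁵ W.
Flux: S = L/(4πd²) = 1.68×10²⁵/(4π×(1.17×10¹¹)²) = 97.9 W m⁻².
Energy balance: absorbed = emitted ⇒ πR²·S(1−A) = 4πR²·σT_eq⁴, so T_eq⁴ = S(1−A)/(4σ).
T_eq = [97.9 × 0.64 / (4 × 5.67×10⁻⁸)]^(1/4) = (2.76×10⁸)^(1/4) = 129 K.

T_eq ≈ 129 K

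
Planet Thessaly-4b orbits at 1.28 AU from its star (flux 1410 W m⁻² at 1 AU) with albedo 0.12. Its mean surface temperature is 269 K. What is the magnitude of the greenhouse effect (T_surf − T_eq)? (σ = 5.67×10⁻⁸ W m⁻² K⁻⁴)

S = 1410/1.28² = 860.6 W m⁻².
T_eq = [S(1−A)/(4σ)]^(1/4) = [860.6×0.88/(4×5.67×10⁻⁸)]^(1/4) = 240.4 K.
ΔT = T_surf − T_eq = 269 − 240.4.

ΔT ≈ 28.6 K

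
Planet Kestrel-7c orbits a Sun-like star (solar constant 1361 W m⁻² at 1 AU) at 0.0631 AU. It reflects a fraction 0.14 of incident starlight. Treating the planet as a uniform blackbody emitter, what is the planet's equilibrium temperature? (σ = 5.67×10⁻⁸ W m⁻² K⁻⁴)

Flux at 0.0631 AU: S = 1361/0.0631² = 3.42×10⁵ W m⁻².
Energy balance: absorbed = emitted ⇒ πR²·S(1−A) = 4πR²·σT_eq⁴, so T_eq⁴ = S(1−A)/(4σ).
T_eq = [3.42×10⁵ × 0.86 / (4 × 5.67×10⁻⁸)]^(1/4) = (1.30×10¹²)^(1/4) = 1070 K.

T_eq ≈ 1070 K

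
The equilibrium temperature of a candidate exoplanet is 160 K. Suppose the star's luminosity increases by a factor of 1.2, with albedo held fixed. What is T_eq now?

T_eq ≈ 167 K

T_eq ∝ L^(1/4) · d^(−1/2).
T′ = 160 × 1.2^(1/4) = 167 K.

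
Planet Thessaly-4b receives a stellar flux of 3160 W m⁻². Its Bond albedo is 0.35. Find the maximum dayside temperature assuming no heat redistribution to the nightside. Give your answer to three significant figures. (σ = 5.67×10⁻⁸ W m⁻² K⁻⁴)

T_ss ≈ 436 K

With no redistribution each surface element balances locally: S(1−A) = σT⁴.
T = [3160 × 0.65 / 5.67×10⁻⁸]^(1/4) = (3.62×10¹⁰)^(1/4) = 436 K.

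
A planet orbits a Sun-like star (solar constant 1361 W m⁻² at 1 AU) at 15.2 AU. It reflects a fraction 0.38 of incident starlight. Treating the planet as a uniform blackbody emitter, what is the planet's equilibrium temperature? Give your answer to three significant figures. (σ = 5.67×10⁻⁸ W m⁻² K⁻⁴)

T_eq ≈ 63.3 K

Flux at 15.2 AU: S = 1361/15.2² = 5.89 W m⁻².
Energy balance: absorbed = emitted ⇒ πR²·S(1−A) = 4πR²·σT_eq⁴, so T_eq⁴ = S(1−A)/(4σ).
T_eq = [5.89 × 0.62 / (4 × 5.67×10⁻⁸)]^(1/4) = (1.61×10⁷)^(1/4) = 63.3 K.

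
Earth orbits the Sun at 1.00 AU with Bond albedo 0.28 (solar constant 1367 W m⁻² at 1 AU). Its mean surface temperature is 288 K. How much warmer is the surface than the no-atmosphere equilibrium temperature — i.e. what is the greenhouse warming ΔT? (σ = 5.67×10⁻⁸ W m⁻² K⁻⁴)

ΔT ≈ 31.3 K

S = 1367/1.00² = 1367 W m⁻².
T_eq = [S(1−A)/(4σ)]^(1/4) = [1367×0.72/(4×5.67×10⁻⁸)]^(1/4) = 256.7 K.
ΔT = T_surf − T_eq = 288 − 256.7.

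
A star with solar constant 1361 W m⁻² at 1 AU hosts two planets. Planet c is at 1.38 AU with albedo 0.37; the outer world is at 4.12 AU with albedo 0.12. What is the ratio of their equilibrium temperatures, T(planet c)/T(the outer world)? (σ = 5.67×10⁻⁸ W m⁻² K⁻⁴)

T_eq = [S₀(1−A)/(4σd²)]^(1/4), so T ∝ (1−A)^(1/4) / √d.
T₁ = [1361×0.63/(4×5.67×10⁻⁸×1.38²)]^(1/4) = 211.08 K.
T₂ = [1361×0.88/(4×5.67×10⁻⁸×4.12²)]^(1/4) = 132.81 K.

T₁/T₂ ≈ 1.589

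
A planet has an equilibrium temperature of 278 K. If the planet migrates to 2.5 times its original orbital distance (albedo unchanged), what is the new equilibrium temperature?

T_eq ≈ 176 K

T_eq ∝ L^(1/4) · d^(−1/2).
T′ = 278 / 2.5^(1/2) = 176 K.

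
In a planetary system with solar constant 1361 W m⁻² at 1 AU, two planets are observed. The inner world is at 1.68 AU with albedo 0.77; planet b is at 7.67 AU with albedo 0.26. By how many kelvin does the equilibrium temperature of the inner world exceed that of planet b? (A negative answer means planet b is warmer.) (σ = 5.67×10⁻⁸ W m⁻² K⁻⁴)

ΔT ≈ 55.5 K

T_eq = [S₀(1−A)/(4σd²)]^(1/4), so T ∝ (1−A)^(1/4) / √d.
T₁ = [1361×0.23/(4×5.67×10⁻⁸×1.68²)]^(1/4) = 148.71 K.
T₂ = [1361×0.74/(4×5.67×10⁻⁸×7.67²)]^(1/4) = 93.21 K.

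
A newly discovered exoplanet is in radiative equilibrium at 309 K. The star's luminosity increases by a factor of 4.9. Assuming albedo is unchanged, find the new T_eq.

T_eq ≈ 460 K

T_eq ∝ L^(1/4) · d^(−1/2).
T′ = 309 × 4.9^(1/4) = 460 K.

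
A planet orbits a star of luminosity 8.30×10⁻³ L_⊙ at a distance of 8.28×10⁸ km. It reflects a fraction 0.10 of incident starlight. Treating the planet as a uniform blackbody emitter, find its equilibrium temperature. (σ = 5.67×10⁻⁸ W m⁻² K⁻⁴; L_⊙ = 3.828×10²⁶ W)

T_eq ≈ 34.8 K

d = 8.28×10⁸ km = 8.28×10¹¹ m.
L = 8.30×10⁻³ × 3.828×10²⁶ = 3.18×10²⁴ W.
Flux: S = L/(4πd²) = 3.18×10²⁴/(4π×(8.28×10¹¹)²) = 0.369 W m⁻².
Energy balance: absorbed = emitted ⇒ πR²·S(1−A) = 4πR²·σT_eq⁴, so T_eq⁴ = S(1−A)/(4σ).
T_eq = [0.369 × 0.90 / (4 × 5.67×10⁻⁸)]^(1/4) = (1.46×10⁶)^(1/4) = 34.8 K.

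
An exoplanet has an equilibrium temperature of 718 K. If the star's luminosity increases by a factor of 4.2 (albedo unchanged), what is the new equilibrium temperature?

T_eq ∝ L^(1/4) · d^(−1/2).
T′ = 718 × 4.2^(1/4) = 1030 K.

T_eq ≈ 1030 K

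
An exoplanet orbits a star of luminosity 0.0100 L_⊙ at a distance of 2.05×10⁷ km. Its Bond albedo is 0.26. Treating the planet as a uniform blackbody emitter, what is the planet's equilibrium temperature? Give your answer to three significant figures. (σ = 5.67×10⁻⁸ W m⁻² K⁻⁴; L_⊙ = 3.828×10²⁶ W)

T_eq ≈ 221 K

d = 2.05×10⁷ km = 2.05×10¹⁰ m.
L = 0.0100 × 3.828×10²⁶ = 3.83×10²⁴ W.
Flux: S = L/(4πd²) = 3.83×10²⁴/(4π×(2.05×10¹⁰)²) = 725 W m⁻².
Energy balance: absorbed = emitted ⇒ πR²·S(1−A) = 4πR²·σT_eq⁴, so T_eq⁴ = S(1−A)/(4σ).
T_eq = [725 × 0.74 / (4 × 5.67×10⁻⁸)]^(1/4) = (2.37×10⁹)^(1/4) = 221 K.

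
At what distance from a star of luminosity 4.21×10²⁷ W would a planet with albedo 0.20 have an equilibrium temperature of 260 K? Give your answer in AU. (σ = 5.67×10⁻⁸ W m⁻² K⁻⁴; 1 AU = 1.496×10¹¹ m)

From T_eq⁴ = L(1−A)/(16πσd²): d = √[L(1−A)/(16πσT_eq⁴)].
d = √[4.21×10²⁷ × 0.80 / (16π × 5.67×10⁻⁸ × (260)⁴)] = 5.09×10¹¹ m = 3.40 AU.

d ≈ 3.40 AU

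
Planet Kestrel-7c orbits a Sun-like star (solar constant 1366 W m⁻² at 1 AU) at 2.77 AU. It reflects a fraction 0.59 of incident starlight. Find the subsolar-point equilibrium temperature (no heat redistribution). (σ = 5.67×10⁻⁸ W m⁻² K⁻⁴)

Flux at 2.77 AU: S = 1366/2.77² = 178 W m⁻².
At the subsolar point the surface absorbs S(1−A) and emits σT⁴ per unit area — no factor of 4, since only the local patch is in balance.
T = [178 × 0.41 / 5.67×10⁻⁸]^(1/4) = (1.29×10⁹)^(1/4) = 189 K.

T_ss ≈ 189 K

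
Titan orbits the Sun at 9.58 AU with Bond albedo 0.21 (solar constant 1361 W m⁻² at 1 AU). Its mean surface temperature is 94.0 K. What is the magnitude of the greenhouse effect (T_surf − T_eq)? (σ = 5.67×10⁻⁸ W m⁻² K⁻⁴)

ΔT ≈ 9.2 K

S = 1361/9.58² = 14.83 W m⁻².
T_eq = [S(1−A)/(4σ)]^(1/4) = [14.83×0.79/(4×5.67×10⁻⁸)]^(1/4) = 84.8 K.
ΔT = T_surf − T_eq = 94 − 84.8.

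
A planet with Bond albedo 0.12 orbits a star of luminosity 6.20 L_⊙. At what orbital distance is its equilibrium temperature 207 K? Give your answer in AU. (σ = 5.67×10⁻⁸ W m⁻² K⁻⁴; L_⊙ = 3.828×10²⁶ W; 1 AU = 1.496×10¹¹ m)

d ≈ 4.22 AU

L = 6.20 × 3.828×10²⁶ = 2.37×10²⁷ W.
From T_eq⁴ = L(1−A)/(16πσd²): d = √[L(1−A)/(16πσT_eq⁴)].
d = √[2.37×10²⁷ × 0.88 / (16π × 5.67×10⁻⁸ × (207)⁴)] = 6.32×10¹¹ m = 4.22 AU.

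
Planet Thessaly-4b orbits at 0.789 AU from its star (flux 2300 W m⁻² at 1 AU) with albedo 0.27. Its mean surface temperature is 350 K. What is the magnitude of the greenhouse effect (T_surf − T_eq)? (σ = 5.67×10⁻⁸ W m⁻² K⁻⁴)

ΔT ≈ 19.8 K

S = 2300/0.789² = 3695 W m⁻².
T_eq = [S(1−A)/(4σ)]^(1/4) = [3695×0.73/(4×5.67×10⁻⁸)]^(1/4) = 330.2 K.
ΔT = T_surf − T_eq = 350 − 330.2.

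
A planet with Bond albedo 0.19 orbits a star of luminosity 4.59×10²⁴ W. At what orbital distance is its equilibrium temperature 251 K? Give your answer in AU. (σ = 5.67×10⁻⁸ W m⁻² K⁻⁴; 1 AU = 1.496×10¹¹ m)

d ≈ 0.121 AU

From T_eq⁴ = L(1−A)/(16πσd²): d = √[L(1−A)/(16πσT_eq⁴)].
d = √[4.59×10²⁴ × 0.81 / (16π × 5.67×10⁻⁸ × (251)⁴)] = 1.81×10¹⁰ m = 0.121 AU.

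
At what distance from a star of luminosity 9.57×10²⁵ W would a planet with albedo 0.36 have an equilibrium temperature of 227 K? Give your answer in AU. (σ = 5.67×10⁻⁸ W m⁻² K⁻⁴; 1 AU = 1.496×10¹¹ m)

d ≈ 0.601 AU

From T_eq⁴ = L(1−A)/(16πσd²): d = √[L(1−A)/(16πσT_eq⁴)].
d = √[9.57×10²⁵ × 0.64 / (16π × 5.67×10⁻⁸ × (227)⁴)] = 9.00×10¹⁰ m = 0.601 AU.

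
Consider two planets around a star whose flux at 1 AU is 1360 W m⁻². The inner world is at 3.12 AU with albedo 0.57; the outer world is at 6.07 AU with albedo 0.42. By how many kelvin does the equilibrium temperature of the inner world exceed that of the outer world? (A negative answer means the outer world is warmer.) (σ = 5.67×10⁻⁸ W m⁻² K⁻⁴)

ΔT ≈ 29.0 K

T_eq = [S₀(1−A)/(4σd²)]^(1/4), so T ∝ (1−A)^(1/4) / √d.
T₁ = [1360×0.43/(4×5.67×10⁻⁸×3.12²)]^(1/4) = 127.57 K.
T₂ = [1360×0.58/(4×5.67×10⁻⁸×6.07²)]^(1/4) = 98.57 K.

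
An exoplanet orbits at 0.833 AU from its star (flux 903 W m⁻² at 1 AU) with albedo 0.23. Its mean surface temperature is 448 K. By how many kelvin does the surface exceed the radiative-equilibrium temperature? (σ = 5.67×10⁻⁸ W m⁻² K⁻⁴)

S = 903/0.833² = 1301 W m⁻².
T_eq = [S(1−A)/(4σ)]^(1/4) = [1301×0.77/(4×5.67×10⁻⁸)]^(1/4) = 257.8 K.
ΔT = T_surf − T_eq = 448 − 257.8.

ΔT ≈ 190.2 K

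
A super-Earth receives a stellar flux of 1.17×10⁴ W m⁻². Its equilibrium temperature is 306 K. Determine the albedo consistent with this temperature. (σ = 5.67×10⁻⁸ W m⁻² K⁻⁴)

From T_eq⁴ = S(1−A)/(4σ): 1−A = 4σT_eq⁴/S.
1−A = 4 × 5.67×10⁻⁸ × (306)⁴ / 1.17×10⁴ = 0.170.

A ≈ 0.83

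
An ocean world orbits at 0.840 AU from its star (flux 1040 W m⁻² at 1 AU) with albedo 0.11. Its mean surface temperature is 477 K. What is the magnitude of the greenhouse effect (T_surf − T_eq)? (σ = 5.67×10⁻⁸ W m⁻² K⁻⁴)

ΔT ≈ 201.2 K

S = 1040/0.840² = 1474 W m⁻².
T_eq = [S(1−A)/(4σ)]^(1/4) = [1474×0.89/(4×5.67×10⁻⁸)]^(1/4) = 275.8 K.
ΔT = T_surf − T_eq = 477 − 275.8.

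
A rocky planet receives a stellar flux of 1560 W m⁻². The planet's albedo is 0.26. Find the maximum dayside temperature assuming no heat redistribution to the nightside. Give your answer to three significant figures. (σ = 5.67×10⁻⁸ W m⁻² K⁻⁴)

T_ss ≈ 378 K

With no redistribution each surface element balances locally: S(1−A) = σT⁴.
T = [1560 × 0.74 / 5.67×10⁻⁸]^(1/4) = (2.04×10¹⁰)^(1/4) = 378 K.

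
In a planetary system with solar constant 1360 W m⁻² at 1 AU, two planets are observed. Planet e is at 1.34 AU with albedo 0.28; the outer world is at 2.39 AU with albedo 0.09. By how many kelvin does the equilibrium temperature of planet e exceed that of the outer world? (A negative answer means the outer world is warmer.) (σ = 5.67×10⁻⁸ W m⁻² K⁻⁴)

ΔT ≈ 45.6 K

T_eq = [S₀(1−A)/(4σd²)]^(1/4), so T ∝ (1−A)^(1/4) / √d.
T₁ = [1360×0.72/(4×5.67×10⁻⁸×1.34²)]^(1/4) = 221.44 K.
T₂ = [1360×0.91/(4×5.67×10⁻⁸×2.39²)]^(1/4) = 175.81 K.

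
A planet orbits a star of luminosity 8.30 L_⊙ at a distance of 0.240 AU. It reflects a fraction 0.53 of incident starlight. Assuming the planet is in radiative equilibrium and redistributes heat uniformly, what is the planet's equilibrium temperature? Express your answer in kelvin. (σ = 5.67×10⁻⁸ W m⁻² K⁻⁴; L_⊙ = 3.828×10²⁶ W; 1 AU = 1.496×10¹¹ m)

d = 0.240 AU = 3.59×10¹⁰ m.
L = 8.30 × 3.828×10²⁶ = 3.18×10²⁷ W.
Flux: S = L/(4πd²) = 3.18×10²⁷/(4π×(3.59×10¹⁰)²) = 1.96×10⁵ W m⁻².
Energy balance: absorbed = emitted ⇒ πR²·S(1−A) = 4πR²·σT_eq⁴, so T_eq⁴ = S(1−A)/(4σ).
T_eq = [1.96×10⁵ × 0.47 / (4 × 5.67×10⁻⁸)]^(1/4) = (4.06×10¹¹)^(1/4) = 798 K.

T_eq ≈ 798 K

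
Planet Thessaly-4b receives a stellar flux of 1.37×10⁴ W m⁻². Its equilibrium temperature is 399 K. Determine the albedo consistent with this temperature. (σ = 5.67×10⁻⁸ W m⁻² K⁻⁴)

A ≈ 0.58

From T_eq⁴ = S(1−A)/(4σ): 1−A = 4σT_eq⁴/S.
1−A = 4 × 5.67×10⁻⁸ × (399)⁴ / 1.37×10⁴ = 0.420.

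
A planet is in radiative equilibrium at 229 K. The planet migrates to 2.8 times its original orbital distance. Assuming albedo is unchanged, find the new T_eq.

T_eq ≈ 137 K

T_eq ∝ L^(1/4) · d^(−1/2).
T′ = 229 / 2.8^(1/2) = 137 K.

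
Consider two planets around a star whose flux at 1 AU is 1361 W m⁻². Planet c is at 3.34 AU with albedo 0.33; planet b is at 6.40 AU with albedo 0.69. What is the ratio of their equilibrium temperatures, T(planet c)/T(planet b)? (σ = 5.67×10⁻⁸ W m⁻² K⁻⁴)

T_eq = [S₀(1−A)/(4σd²)]^(1/4), so T ∝ (1−A)^(1/4) / √d.
T₁ = [1361×0.67/(4×5.67×10⁻⁸×3.34²)]^(1/4) = 137.78 K.
T₂ = [1361×0.31/(4×5.67×10⁻⁸×6.40²)]^(1/4) = 82.09 K.

T₁/T₂ ≈ 1.678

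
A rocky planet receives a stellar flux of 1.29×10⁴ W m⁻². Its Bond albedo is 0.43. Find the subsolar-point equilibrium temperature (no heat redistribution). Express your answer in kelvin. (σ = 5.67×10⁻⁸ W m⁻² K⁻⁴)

At the subsolar point the surface absorbs S(1−A) and emits σT⁴ per unit area — no factor of 4, since only the local patch is in balance.
T = [1.29×10⁴ × 0.57 / 5.67×10⁻⁸]^(1/4) = (1.30×10¹¹)^(1/4) = 600 K.

T_ss ≈ 600 K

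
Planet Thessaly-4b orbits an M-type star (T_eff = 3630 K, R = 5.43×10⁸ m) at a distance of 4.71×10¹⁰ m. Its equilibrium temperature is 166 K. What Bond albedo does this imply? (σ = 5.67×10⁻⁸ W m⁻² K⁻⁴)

L = 4πR_⋆²σT_⋆⁴ = 4π(5.43×10⁸)² × 5.67×10⁻⁸ × (3630)⁴ = 3.65×10²⁵ W.
S = L/(4πd²) = 1310 W m⁻².
From T_eq⁴ = S(1−A)/(4σ): 1−A = 4σT_eq⁴/S.
1−A = 4 × 5.67×10⁻⁸ × (166)⁴ / 1310 = 0.132.

A ≈ 0.87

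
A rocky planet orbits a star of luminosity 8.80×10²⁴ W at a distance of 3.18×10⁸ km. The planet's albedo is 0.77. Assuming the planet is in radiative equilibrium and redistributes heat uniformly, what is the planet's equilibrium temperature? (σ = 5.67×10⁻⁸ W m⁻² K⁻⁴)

d = 3.18×10⁸ km = 3.18×10¹¹ m.
Flux: S = L/(4πd²) = 8.80×10²⁴/(4π×(3.18×10¹¹)²) = 6.92 W m⁻².
Energy balance: absorbed = emitted ⇒ πR²·S(1−A) = 4πR²·σT_eq⁴, so T_eq⁴ = S(1−A)/(4σ).
T_eq = [6.92 × 0.23 / (4 × 5.67×10⁻⁸)]^(1/4) = (7.02×10⁶)^(1/4) = 51.5 K.

T_eq ≈ 51.5 K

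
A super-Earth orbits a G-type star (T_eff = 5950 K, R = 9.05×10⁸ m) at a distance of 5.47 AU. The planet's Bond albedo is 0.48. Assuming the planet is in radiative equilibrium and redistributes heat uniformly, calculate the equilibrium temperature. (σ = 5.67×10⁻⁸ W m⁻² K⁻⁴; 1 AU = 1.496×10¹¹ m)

d = 5.47 AU = 8.18×10¹¹ m.
L = 4πR_⋆²σT_⋆⁴ = 4π(9.05×10⁸)² × 5.67×10⁻⁸ × (5950)⁴ = 7.31×10²⁶ W.
S = L/(4πd²) = 86.9 W m⁻².
Energy balance: absorbed = emitted ⇒ πR²·S(1−A) = 4πR²·σT_eq⁴, so T_eq⁴ = S(1−A)/(4σ).
T_eq = [86.9 × 0.52 / (4 × 5.67×10⁻⁸)]^(1/4) = (1.99×10⁸)^(1/4) = 119 K.

T_eq ≈ 119 K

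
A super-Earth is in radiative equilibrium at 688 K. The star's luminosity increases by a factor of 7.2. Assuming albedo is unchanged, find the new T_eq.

T_eq ∝ L^(1/4) · d^(−1/2).
T′ = 688 × 7.2^(1/4) = 1130 K.

T_eq ≈ 1130 K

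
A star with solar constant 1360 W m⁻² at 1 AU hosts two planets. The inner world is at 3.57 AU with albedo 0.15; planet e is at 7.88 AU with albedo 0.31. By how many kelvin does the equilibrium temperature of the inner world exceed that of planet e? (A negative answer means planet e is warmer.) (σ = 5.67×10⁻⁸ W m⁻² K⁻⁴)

T_eq = [S₀(1−A)/(4σd²)]^(1/4), so T ∝ (1−A)^(1/4) / √d.
T₁ = [1360×0.85/(4×5.67×10⁻⁸×3.57²)]^(1/4) = 141.41 K.
T₂ = [1360×0.69/(4×5.67×10⁻⁸×7.88²)]^(1/4) = 90.35 K.

ΔT ≈ 51.1 K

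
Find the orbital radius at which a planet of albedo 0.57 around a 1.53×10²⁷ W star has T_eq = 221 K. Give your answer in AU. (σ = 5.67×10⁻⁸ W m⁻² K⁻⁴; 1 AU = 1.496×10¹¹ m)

From T_eq⁴ = L(1−A)/(16πσd²): d = √[L(1−A)/(16πσT_eq⁴)].
d = √[1.53×10²⁷ × 0.43 / (16π × 5.67×10⁻⁸ × (221)⁴)] = 3.11×10¹¹ m = 2.08 AU.

d ≈ 2.08 AU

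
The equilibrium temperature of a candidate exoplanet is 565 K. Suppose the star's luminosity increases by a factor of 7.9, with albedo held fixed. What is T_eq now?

T_eq ≈ 947 K

T_eq ∝ L^(1/4) · d^(−1/2).
T′ = 565 × 7.9^(1/4) = 947 K.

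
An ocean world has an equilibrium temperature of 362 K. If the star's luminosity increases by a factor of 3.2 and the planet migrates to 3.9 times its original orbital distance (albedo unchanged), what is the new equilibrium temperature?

T_eq ∝ L^(1/4) · d^(−1/2).
T′ = 362 × 3.2^(1/4) / 3.9^(1/2) = 245 K.

T_eq ≈ 245 K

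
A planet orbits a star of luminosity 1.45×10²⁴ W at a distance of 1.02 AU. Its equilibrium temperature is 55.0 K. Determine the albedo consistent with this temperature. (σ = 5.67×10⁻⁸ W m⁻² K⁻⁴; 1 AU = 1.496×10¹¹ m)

A ≈ 0.58

d = 1.02 AU = 1.53×10¹¹ m.
Flux: S = L/(4πd²) = 1.45×10²⁴/(4π×(1.53×10¹¹)²) = 4.96 W m⁻².
From T_eq⁴ = S(1−A)/(4σ): 1−A = 4σT_eq⁴/S.
1−A = 4 × 5.67×10⁻⁸ × (55.0)⁴ / 4.96 = 0.419.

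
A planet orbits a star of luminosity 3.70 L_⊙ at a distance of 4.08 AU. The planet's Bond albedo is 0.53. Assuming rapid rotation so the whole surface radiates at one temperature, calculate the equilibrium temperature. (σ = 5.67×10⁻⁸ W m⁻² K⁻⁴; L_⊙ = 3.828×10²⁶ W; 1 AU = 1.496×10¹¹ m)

d = 4.08 AU = 6.10×10¹¹ m.
L = 3.70 × 3.828×10²⁶ = 1.42×10²⁷ W.
Flux: S = L/(4πd²) = 1.42×10²⁷/(4π×(6.10×10¹¹)²) = 303 W m⁻².
Energy balance: absorbed = emitted ⇒ πR²·S(1−A) = 4πR²·σT_eq⁴, so T_eq⁴ = S(1−A)/(4σ).
T_eq = [303 × 0.47 / (4 × 5.67×10⁻⁸)]^(1/4) = (6.27×10⁸)^(1/4) = 158 K.

T_eq ≈ 158 K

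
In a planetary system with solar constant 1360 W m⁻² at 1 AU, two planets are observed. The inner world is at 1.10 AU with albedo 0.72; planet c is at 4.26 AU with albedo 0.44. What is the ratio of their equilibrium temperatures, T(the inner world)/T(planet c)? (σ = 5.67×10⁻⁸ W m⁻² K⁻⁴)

T_eq = [S₀(1−A)/(4σd²)]^(1/4), so T ∝ (1−A)^(1/4) / √d.
T₁ = [1360×0.28/(4×5.67×10⁻⁸×1.10²)]^(1/4) = 193.00 K.
T₂ = [1360×0.56/(4×5.67×10⁻⁸×4.26²)]^(1/4) = 116.63 K.

T₁/T₂ ≈ 1.655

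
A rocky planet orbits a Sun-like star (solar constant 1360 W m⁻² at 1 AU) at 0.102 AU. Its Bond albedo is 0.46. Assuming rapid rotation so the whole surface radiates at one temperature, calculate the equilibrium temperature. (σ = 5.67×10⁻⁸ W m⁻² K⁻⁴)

Flux at 0.102 AU: S = 1360/0.102² = 1.31×10⁵ W m⁻².
Energy balance: absorbed = emitted ⇒ πR²·S(1−A) = 4πR²·σT_eq⁴, so T_eq⁴ = S(1−A)/(4σ).
T_eq = [1.31×10⁵ × 0.54 / (4 × 5.67×10⁻⁸)]^(1/4) = (3.11×10¹¹)^(1/4) = 747 K.

T_eq ≈ 747 K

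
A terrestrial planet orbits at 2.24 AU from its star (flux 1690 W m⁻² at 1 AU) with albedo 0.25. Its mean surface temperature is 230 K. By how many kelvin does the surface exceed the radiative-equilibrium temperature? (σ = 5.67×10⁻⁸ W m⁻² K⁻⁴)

S = 1690/2.24² = 336.8 W m⁻².
T_eq = [S(1−A)/(4σ)]^(1/4) = [336.8×0.75/(4×5.67×10⁻⁸)]^(1/4) = 182.7 K.
ΔT = T_surf − T_eq = 230 − 182.7.

ΔT ≈ 47.3 K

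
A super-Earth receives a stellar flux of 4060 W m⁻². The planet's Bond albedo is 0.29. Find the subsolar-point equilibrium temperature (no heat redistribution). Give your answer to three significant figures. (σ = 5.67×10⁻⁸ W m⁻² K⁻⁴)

At the subsolar point the surface absorbs S(1−A) and emits σT⁴ per unit area — no factor of 4, since only the local patch is in balance.
T = [4060 × 0.71 / 5.67×10⁻⁸]^(1/4) = (5.08×10¹⁰)^(1/4) = 475 K.

T_ss ≈ 475 K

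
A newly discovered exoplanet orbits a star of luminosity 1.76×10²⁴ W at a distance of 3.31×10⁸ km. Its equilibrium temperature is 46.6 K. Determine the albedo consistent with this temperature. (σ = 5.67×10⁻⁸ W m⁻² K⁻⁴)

A ≈ 0.16

d = 3.31×10⁸ km = 3.31×10¹¹ m.
Flux: S = L/(4πd²) = 1.76×10²⁴/(4π×(3.31×10¹¹)²) = 1.28 W m⁻².
From T_eq⁴ = S(1−A)/(4σ): 1−A = 4σT_eq⁴/S.
1−A = 4 × 5.67×10⁻⁸ × (46.6)⁴ / 1.28 = 0.837.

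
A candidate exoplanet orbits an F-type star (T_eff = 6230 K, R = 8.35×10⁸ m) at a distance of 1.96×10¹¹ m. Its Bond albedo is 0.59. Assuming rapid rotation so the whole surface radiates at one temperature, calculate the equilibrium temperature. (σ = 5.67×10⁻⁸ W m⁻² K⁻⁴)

L = 4πR_⋆²σT_⋆⁴ = 4π(8.35×10⁸)² × 5.67×10⁻⁸ × (6230)⁴ = 7.48×10²⁶ W.
S = L/(4πd²) = 1550 W m⁻².
Energy balance: absorbed = emitted ⇒ πR²·S(1−A) = 4πR²·σT_eq⁴, so T_eq⁴ = S(1−A)/(4σ).
T_eq = [1550 × 0.41 / (4 × 5.67×10⁻⁸)]^(1/4) = (2.80×10⁹)^(1/4) = 230 K.

T_eq ≈ 230 K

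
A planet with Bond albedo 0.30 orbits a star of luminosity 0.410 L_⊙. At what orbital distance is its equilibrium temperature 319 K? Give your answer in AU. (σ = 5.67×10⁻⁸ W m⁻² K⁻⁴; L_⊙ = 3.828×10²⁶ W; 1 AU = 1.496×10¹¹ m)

d ≈ 0.408 AU

L = 0.410 × 3.828×10²⁶ = 1.57×10²⁶ W.
From T_eq⁴ = L(1−A)/(16πσd²): d = √[L(1−A)/(16πσT_eq⁴)].
d = √[1.57×10²⁶ × 0.70 / (16π × 5.67×10⁻⁸ × (319)⁴)] = 6.10×10¹⁰ m = 0.408 AU.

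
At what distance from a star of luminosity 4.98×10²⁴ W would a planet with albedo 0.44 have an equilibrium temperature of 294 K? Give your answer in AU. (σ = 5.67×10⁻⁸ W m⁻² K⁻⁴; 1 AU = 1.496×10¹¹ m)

From T_eq⁴ = L(1−A)/(16πσd²): d = √[L(1−A)/(16πσT_eq⁴)].
d = √[4.98×10²⁴ × 0.56 / (16π × 5.67×10⁻⁸ × (294)⁴)] = 1.14×10¹⁰ m = 0.0765 AU.

d ≈ 0.0765 AU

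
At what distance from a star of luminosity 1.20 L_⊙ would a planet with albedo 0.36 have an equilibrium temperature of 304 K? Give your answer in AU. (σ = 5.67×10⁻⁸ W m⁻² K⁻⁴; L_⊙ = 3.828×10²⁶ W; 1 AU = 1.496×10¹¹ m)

d ≈ 0.735 AU

L = 1.20 × 3.828×10²⁶ = 4.59×10²⁶ W.
From T_eq⁴ = L(1−A)/(16πσd²): d = √[L(1−A)/(16πσT_eq⁴)].
d = √[4.59×10²⁶ × 0.64 / (16π × 5.67×10⁻⁸ × (304)⁴)] = 1.10×10¹¹ m = 0.735 AU.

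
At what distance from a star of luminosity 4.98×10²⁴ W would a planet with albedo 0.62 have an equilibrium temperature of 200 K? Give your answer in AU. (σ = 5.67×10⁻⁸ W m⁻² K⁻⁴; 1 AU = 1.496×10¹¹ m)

d ≈ 0.136 AU

From T_eq⁴ = L(1−A)/(16πσd²): d = √[L(1−A)/(16πσT_eq⁴)].
d = √[4.98×10²⁴ × 0.38 / (16π × 5.67×10⁻⁸ × (200)⁴)] = 2.04×10¹⁰ m = 0.136 AU.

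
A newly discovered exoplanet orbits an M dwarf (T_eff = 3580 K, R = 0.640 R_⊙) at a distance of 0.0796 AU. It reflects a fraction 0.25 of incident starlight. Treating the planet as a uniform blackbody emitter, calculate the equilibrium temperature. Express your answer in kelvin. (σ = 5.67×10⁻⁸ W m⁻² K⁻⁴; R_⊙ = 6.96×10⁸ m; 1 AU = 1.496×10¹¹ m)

R_⋆ = 0.640 × 6.96×10⁸ = 4.45×10⁸ m.
d = 0.0796 AU = 1.19×10¹⁰ m.
L = 4πR_⋆²σT_⋆⁴ = 4π(4.45×10⁸)² × 5.67×10⁻⁸ × (3580)⁴ = 2.32×10²⁵ W.
S = L/(4πd²) = 1.30×10⁴ W m⁻².
Energy balance: absorbed = emitted ⇒ πR²·S(1−A) = 4πR²·σT_eq⁴, so T_eq⁴ = S(1−A)/(4σ).
T_eq = [1.30×10⁴ × 0.75 / (4 × 5.67×10⁻⁸)]^(1/4) = (4.31×10¹⁰)^(1/4) = 456 K.

T_eq ≈ 456 K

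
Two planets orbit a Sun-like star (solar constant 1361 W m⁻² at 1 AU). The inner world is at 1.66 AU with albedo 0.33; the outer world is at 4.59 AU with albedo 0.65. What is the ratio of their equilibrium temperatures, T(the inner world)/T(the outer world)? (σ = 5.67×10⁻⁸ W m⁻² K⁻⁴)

T₁/T₂ ≈ 1.956

T_eq = [S₀(1−A)/(4σd²)]^(1/4), so T ∝ (1−A)^(1/4) / √d.
T₁ = [1361×0.67/(4×5.67×10⁻⁸×1.66²)]^(1/4) = 195.44 K.
T₂ = [1361×0.35/(4×5.67×10⁻⁸×4.59²)]^(1/4) = 99.92 K.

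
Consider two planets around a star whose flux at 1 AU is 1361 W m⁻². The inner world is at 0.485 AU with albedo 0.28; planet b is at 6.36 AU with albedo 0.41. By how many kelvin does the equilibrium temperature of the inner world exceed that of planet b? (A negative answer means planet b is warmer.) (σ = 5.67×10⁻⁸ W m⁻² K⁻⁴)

T_eq = [S₀(1−A)/(4σd²)]^(1/4), so T ∝ (1−A)^(1/4) / √d.
T₁ = [1361×0.72/(4×5.67×10⁻⁸×0.485²)]^(1/4) = 368.14 K.
T₂ = [1361×0.59/(4×5.67×10⁻⁸×6.36²)]^(1/4) = 96.72 K.

ΔT ≈ 271.4 K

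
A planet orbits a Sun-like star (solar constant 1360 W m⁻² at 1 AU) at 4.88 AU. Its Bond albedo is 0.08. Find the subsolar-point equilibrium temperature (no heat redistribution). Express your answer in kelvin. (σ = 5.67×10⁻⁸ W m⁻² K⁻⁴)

Flux at 4.88 AU: S = 1360/4.88² = 57.1 W m⁻².
At the subsolar point the surface absorbs S(1−A) and emits σT⁴ per unit area — no factor of 4, since only the local patch is in balance.
T = [57.1 × 0.92 / 5.67×10⁻⁸]^(1/4) = (9.27×10⁸)^(1/4) = 174 K.

T_ss ≈ 174 K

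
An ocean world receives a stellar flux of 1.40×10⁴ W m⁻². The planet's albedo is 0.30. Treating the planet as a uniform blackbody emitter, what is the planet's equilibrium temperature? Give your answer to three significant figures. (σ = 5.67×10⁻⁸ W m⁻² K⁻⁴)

Energy balance: absorbed = emitted ⇒ πR²·S(1−A) = 4πR²·σT_eq⁴, so T_eq⁴ = S(1−A)/(4σ).
T_eq = [1.40×10⁴ × 0.70 / (4 × 5.67×10⁻⁸)]^(1/4) = (4.32×10¹⁰)^(1/4) = 456 K.

T_eq ≈ 456 K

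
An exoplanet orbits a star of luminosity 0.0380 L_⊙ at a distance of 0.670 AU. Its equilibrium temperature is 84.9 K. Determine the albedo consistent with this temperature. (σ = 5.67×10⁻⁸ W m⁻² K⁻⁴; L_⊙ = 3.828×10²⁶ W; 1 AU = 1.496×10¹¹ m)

A ≈ 0.90

d = 0.670 AU = 1.00×10¹¹ m.
L = 0.0380 × 3.828×10²⁶ = 1.45×10²⁵ W.
Flux: S = L/(4πd²) = 1.45×10²⁵/(4π×(1.00×10¹¹)²) = 115 W m⁻².
From T_eq⁴ = S(1−A)/(4σ): 1−A = 4σT_eq⁴/S.
1−A = 4 × 5.67×10⁻⁸ × (84.9)⁴ / 115 = 0.102.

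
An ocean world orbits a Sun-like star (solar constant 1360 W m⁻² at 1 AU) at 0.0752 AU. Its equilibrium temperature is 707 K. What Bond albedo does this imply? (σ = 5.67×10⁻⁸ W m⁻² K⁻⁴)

A ≈ 0.76

Flux at 0.0752 AU: S = 1360/0.0752² = 2.40×10⁵ W m⁻².
From T_eq⁴ = S(1−A)/(4σ): 1−A = 4σT_eq⁴/S.
1−A = 4 × 5.67×10⁻⁸ × (707)⁴ / 2.40×10⁵ = 0.236.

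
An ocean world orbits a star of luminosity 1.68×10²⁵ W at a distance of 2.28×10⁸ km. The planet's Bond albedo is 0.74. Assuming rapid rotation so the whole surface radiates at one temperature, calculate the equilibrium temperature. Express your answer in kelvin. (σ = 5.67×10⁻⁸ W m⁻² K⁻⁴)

d = 2.28×10⁸ km = 2.28×10¹¹ m.
Flux: S = L/(4πd²) = 1.68×10²⁵/(4π×(2.28×10¹¹)²) = 25.7 W m⁻².
Energy balance: absorbed = emitted ⇒ πR²·S(1−A) = 4πR²·σT_eq⁴, so T_eq⁴ = S(1−A)/(4σ).
T_eq = [25.7 × 0.26 / (4 × 5.67×10⁻⁸)]^(1/4) = (2.95×10⁷)^(1/4) = 73.7 K.

T_eq ≈ 73.7 K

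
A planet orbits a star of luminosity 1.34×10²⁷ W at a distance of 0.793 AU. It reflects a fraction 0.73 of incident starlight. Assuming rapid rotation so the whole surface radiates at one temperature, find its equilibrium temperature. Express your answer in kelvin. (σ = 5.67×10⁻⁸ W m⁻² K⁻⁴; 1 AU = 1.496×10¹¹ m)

d = 0.793 AU = 1.19×10¹¹ m.
Flux: S = L/(4πd²) = 1.34×10²⁷/(4π×(1.19×10¹¹)²) = 7580 W m⁻².
Energy balance: absorbed = emitted ⇒ πR²·S(1−A) = 4πR²·σT_eq⁴, so T_eq⁴ = S(1−A)/(4σ).
T_eq = [7580 × 0.27 / (4 × 5.67×10⁻⁸)]^(1/4) = (9.02×10⁹)^(1/4) = 308 K.

T_eq ≈ 308 K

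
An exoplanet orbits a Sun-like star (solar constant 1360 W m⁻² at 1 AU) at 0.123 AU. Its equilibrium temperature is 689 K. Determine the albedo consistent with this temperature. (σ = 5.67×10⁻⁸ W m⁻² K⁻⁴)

A ≈ 0.43

Flux at 0.123 AU: S = 1360/0.123² = 8.99×10⁴ W m⁻².
From T_eq⁴ = S(1−A)/(4σ): 1−A = 4σT_eq⁴/S.
1−A = 4 × 5.67×10⁻⁸ × (689)⁴ / 8.99×10⁴ = 0.569.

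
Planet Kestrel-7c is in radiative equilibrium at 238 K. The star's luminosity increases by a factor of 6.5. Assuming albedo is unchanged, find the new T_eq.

T_eq ∝ L^(1/4) · d^(−1/2).
T′ = 238 × 6.5^(1/4) = 380 K.

T_eq ≈ 380 K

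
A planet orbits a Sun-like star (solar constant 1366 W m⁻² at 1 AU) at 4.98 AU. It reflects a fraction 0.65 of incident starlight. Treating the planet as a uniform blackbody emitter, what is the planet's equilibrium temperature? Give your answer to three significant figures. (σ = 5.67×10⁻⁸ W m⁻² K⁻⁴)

T_eq ≈ 96.0 K

Flux at 4.98 AU: S = 1366/4.98² = 55.1 W m⁻².
Energy balance: absorbed = emitted ⇒ πR²·S(1−A) = 4πR²·σT_eq⁴, so T_eq⁴ = S(1−A)/(4σ).
T_eq = [55.1 × 0.35 / (4 × 5.67×10⁻⁸)]^(1/4) = (8.50×10⁷)^(1/4) = 96.0 K.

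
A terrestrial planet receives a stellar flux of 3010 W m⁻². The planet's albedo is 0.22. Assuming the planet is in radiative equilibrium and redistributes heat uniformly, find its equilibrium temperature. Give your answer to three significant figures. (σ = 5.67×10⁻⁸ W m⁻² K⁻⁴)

Energy balance: absorbed = emitted ⇒ πR²·S(1−A) = 4πR²·σT_eq⁴, so T_eq⁴ = S(1−A)/(4σ).
T_eq = [3010 × 0.78 / (4 × 5.67×10⁻⁸)]^(1/4) = (1.04×10¹⁰)^(1/4) = 319 K.

T_eq ≈ 319 K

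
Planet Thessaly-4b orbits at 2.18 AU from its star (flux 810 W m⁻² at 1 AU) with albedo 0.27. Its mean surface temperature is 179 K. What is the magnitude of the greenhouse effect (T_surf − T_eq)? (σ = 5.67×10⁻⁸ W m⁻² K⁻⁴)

ΔT ≈ 26.0 K

S = 810/2.18² = 170.4 W m⁻².
T_eq = [S(1−A)/(4σ)]^(1/4) = [170.4×0.73/(4×5.67×10⁻⁸)]^(1/4) = 153.0 K.
ΔT = T_surf − T_eq = 179 − 153.0.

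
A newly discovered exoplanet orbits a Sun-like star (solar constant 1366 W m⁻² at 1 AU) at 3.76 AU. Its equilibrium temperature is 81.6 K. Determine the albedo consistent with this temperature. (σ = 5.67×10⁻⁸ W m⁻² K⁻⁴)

Flux at 3.76 AU: S = 1366/3.76² = 96.6 W m⁻².
From T_eq⁴ = S(1−A)/(4σ): 1−A = 4σT_eq⁴/S.
1−A = 4 × 5.67×10⁻⁸ × (81.6)⁴ / 96.6 = 0.104.

A ≈ 0.90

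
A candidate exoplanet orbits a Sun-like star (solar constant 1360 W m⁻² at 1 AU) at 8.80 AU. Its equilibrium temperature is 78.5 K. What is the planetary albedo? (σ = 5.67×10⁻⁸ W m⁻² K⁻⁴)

Flux at 8.80 AU: S = 1360/8.80² = 17.6 W m⁻².
From T_eq⁴ = S(1−A)/(4σ): 1−A = 4σT_eq⁴/S.
1−A = 4 × 5.67×10⁻⁸ × (78.5)⁴ / 17.6 = 0.490.

A ≈ 0.51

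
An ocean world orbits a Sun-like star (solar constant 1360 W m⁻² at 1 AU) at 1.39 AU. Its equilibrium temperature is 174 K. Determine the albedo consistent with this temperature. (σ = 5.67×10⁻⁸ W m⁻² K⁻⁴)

Flux at 1.39 AU: S = 1360/1.39² = 704 W m⁻².
From T_eq⁴ = S(1−A)/(4σ): 1−A = 4σT_eq⁴/S.
1−A = 4 × 5.67×10⁻⁸ × (174)⁴ / 704 = 0.295.

A ≈ 0.70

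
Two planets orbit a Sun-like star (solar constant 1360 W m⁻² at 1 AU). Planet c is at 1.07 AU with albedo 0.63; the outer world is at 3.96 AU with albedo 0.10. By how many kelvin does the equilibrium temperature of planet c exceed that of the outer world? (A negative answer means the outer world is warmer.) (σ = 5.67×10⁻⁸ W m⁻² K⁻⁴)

ΔT ≈ 73.6 K

T_eq = [S₀(1−A)/(4σd²)]^(1/4), so T ∝ (1−A)^(1/4) / √d.
T₁ = [1360×0.37/(4×5.67×10⁻⁸×1.07²)]^(1/4) = 209.81 K.
T₂ = [1360×0.90/(4×5.67×10⁻⁸×3.96²)]^(1/4) = 136.20 K.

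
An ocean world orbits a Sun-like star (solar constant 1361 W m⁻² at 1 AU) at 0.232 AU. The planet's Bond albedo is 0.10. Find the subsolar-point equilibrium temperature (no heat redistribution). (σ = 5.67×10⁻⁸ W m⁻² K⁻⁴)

T_ss ≈ 796 K

Flux at 0.232 AU: S = 1361/0.232² = 2.53×10⁴ W m⁻².
At the subsolar point the surface absorbs S(1−A) and emits σT⁴ per unit area — no factor of 4, since only the local patch is in balance.
T = [2.53×10⁴ × 0.90 / 5.67×10⁻⁸]^(1/4) = (4.01×10¹¹)^(1/4) = 796 K.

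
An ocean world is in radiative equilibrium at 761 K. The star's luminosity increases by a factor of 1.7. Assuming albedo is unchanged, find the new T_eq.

T_eq ≈ 869 K

T_eq ∝ L^(1/4) · d^(−1/2).
T′ = 761 × 1.7^(1/4) = 869 K.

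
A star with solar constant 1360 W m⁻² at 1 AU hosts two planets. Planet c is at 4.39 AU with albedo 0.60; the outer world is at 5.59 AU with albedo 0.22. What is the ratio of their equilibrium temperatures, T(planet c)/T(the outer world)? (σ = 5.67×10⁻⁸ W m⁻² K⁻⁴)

T₁/T₂ ≈ 0.955

T_eq = [S₀(1−A)/(4σd²)]^(1/4), so T ∝ (1−A)^(1/4) / √d.
T₁ = [1360×0.40/(4×5.67×10⁻⁸×4.39²)]^(1/4) = 105.62 K.
T₂ = [1360×0.78/(4×5.67×10⁻⁸×5.59²)]^(1/4) = 110.61 K.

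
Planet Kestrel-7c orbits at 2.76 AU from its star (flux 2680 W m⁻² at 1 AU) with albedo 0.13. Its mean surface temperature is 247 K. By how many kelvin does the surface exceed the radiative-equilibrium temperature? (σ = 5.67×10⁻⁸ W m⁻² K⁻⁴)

ΔT ≈ 55.3 K

S = 2680/2.76² = 351.8 W m⁻².
T_eq = [S(1−A)/(4σ)]^(1/4) = [351.8×0.87/(4×5.67×10⁻⁸)]^(1/4) = 191.7 K.
ΔT = T_surf − T_eq = 247 − 191.7.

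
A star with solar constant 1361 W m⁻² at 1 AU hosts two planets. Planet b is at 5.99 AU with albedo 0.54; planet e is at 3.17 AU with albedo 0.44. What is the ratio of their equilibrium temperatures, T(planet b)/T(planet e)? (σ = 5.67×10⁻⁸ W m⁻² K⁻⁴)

T_eq = [S₀(1−A)/(4σd²)]^(1/4), so T ∝ (1−A)^(1/4) / √d.
T₁ = [1361×0.46/(4×5.67×10⁻⁸×5.99²)]^(1/4) = 93.65 K.
T₂ = [1361×0.56/(4×5.67×10⁻⁸×3.17²)]^(1/4) = 135.23 K.

T₁/T₂ ≈ 0.693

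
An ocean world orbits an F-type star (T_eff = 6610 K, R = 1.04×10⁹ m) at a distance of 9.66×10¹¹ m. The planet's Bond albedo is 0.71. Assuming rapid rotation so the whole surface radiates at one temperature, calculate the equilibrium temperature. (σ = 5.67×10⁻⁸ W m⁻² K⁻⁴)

L = 4πR_⋆²σT_⋆⁴ = 4π(1.04×10⁹)² × 5.67×10⁻⁸ × (6610)⁴ = 1.47×10²⁷ W.
S = L/(4πd²) = 125 W m⁻².
Energy balance: absorbed = emitted ⇒ πR²·S(1−A) = 4πR²·σT_eq⁴, so T_eq⁴ = S(1−A)/(4σ).
T_eq = [125 × 0.29 / (4 × 5.67×10⁻⁸)]^(1/4) = (1.60×10⁸)^(1/4) = 113 K.

T_eq ≈ 113 K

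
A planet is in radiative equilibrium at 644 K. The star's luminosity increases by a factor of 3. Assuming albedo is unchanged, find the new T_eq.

T_eq ≈ 848 K

T_eq ∝ L^(1/4) · d^(−1/2).
T′ = 644 × 3^(1/4) = 848 K.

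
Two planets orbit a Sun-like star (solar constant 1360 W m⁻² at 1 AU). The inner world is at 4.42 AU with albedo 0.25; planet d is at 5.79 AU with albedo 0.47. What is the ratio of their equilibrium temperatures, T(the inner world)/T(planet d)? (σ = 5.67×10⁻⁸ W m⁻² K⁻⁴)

T_eq = [S₀(1−A)/(4σd²)]^(1/4), so T ∝ (1−A)^(1/4) / √d.
T₁ = [1360×0.75/(4×5.67×10⁻⁸×4.42²)]^(1/4) = 123.18 K.
T₂ = [1360×0.53/(4×5.67×10⁻⁸×5.79²)]^(1/4) = 98.67 K.

T₁/T₂ ≈ 1.248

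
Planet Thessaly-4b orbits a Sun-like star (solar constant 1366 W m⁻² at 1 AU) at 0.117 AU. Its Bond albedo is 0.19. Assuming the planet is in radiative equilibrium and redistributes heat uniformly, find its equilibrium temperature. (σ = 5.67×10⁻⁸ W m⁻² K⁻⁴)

T_eq ≈ 773 K

Flux at 0.117 AU: S = 1366/0.117² = 9.98×10⁴ W m⁻².
Energy balance: absorbed = emitted ⇒ πR²·S(1−A) = 4πR²·σT_eq⁴, so T_eq⁴ = S(1−A)/(4σ).
T_eq = [9.98×10⁴ × 0.81 / (4 × 5.67×10⁻⁸)]^(1/4) = (3.56×10¹¹)^(1/4) = 773 K.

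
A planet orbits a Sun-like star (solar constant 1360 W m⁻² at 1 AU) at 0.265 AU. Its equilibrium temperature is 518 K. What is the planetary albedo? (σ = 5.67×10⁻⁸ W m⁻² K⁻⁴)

A ≈ 0.16

Flux at 0.265 AU: S = 1360/0.265² = 1.94×10⁴ W m⁻².
From T_eq⁴ = S(1−A)/(4σ): 1−A = 4σT_eq⁴/S.
1−A = 4 × 5.67×10⁻⁸ × (518)⁴ / 1.94×10⁴ = 0.843.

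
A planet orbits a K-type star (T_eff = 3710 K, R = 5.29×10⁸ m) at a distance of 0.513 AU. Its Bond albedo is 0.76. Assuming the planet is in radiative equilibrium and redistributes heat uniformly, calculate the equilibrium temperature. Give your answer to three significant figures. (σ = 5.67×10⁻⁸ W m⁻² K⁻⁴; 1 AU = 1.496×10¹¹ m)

T_eq ≈ 152 K

d = 0.513 AU = 7.67×10¹⁰ m.
L = 4πR_⋆²σT_⋆⁴ = 4π(5.29×10⁸)² × 5.67×10⁻⁸ × (3710)⁴ = 3.78×10²⁵ W.
S = L/(4πd²) = 510 W m⁻².
Energy balance: absorbed = emitted ⇒ πR²·S(1−A) = 4πR²·σT_eq⁴, so T_eq⁴ = S(1−A)/(4σ).
T_eq = [510 × 0.24 / (4 × 5.67×10⁻⁸)]^(1/4) = (5.40×10⁸)^(1/4) = 152 K.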